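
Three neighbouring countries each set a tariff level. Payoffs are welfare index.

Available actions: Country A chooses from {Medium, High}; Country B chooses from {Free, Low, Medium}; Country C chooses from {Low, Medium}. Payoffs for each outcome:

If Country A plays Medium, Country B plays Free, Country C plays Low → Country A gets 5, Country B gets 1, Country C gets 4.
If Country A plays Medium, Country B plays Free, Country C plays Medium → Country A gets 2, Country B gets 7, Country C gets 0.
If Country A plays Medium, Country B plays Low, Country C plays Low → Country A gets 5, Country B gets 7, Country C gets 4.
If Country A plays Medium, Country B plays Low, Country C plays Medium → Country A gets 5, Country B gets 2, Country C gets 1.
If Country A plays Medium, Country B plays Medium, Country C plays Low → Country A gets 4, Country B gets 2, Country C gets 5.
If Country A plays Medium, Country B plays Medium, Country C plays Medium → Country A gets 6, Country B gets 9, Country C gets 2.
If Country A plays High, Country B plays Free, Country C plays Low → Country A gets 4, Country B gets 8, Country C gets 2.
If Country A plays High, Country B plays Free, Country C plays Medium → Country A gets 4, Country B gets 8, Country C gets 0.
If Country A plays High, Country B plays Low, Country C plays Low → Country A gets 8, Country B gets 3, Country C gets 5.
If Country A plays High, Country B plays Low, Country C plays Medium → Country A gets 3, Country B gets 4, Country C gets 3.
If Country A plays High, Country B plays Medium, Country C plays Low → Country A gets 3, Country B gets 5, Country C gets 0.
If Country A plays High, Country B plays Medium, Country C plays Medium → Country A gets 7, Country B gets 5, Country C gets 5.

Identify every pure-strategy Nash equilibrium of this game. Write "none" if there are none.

For each player, find the best response to each opponent profile; mutual best responses are the pure NE.
Country A against (Free, Low): payoffs 5, 4 → best response Medium.
Country A against (Free, Medium): payoffs 2, 4 → best response High.
Country A against (Low, Low): payoffs 5, 8 → best response High.
Country A against (Low, Medium): payoffs 5, 3 → best response Medium.
Country A against (Medium, Low): payoffs 4, 3 → best response Medium.
Country A against (Medium, Medium): payoffs 6, 7 → best response High.
Country B against (Medium, Low): payoffs 1, 7, 2 → best response Low.
Country B against (Medium, Medium): payoffs 7, 2, 9 → best response Medium.
Country B against (High, Low): payoffs 8, 3, 5 → best response Free.
Country B against (High, Medium): payoffs 8, 4, 5 → best response Free.
Country C against (Medium, Free): payoffs 4, 0 → best response Low.
Country C against (Medium, Low): payoffs 4, 1 → best response Low.
Country C against (Medium, Medium): payoffs 5, 2 → best response Low.
Country C against (High, Free): payoffs 2, 0 → best response Low.
Country C against (High, Low): payoffs 5, 3 → best response Low.
Country C against (High, Medium): payoffs 0, 5 → best response Medium.
No profile is a mutual best response for all players.

none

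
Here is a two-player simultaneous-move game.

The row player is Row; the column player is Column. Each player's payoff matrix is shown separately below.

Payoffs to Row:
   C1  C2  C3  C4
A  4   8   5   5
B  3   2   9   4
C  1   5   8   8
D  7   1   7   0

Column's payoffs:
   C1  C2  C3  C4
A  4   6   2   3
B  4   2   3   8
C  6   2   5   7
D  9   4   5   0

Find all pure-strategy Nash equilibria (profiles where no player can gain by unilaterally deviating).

For each player, find the best response to each opponent profile; mutual best responses are the pure NE.
Row against C1: payoffs 4, 3, 1, 7 → best response D.
Row against C2: payoffs 8, 2, 5, 1 → best response A.
Row against C3: payoffs 5, 9, 8, 7 → best response B.
Row against C4: payoffs 5, 4, 8, 0 → best response C.
Column against A: payoffs 4, 6, 2, 3 → best response C2.
Column against B: payoffs 4, 2, 3, 8 → best response C4.
Column against C: payoffs 6, 2, 5, 7 → best response C4.
Column against D: payoffs 9, 4, 5, 0 → best response C1.
Mutual best responses: (A, C2); (C, C4); (D, C1).

(A, C2); (C, C4); (D, C1)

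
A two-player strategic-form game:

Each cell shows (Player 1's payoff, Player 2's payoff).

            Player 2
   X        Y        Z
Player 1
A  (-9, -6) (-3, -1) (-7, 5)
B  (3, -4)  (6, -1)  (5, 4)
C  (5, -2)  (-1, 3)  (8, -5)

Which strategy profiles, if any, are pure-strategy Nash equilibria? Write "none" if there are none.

No pure-strategy Nash equilibrium.

(A, X): Player 1 can switch to B (-9 → 3). Not NE.
(A, Y): Player 1 can switch to B (-3 → 6). Not NE.
(A, Z): Player 1 can switch to B (-7 → 5). Not NE.
(B, X): Player 1 can switch to C (3 → 5). Not NE.
(B, Y): Player 2 can switch to Z (-1 → 4). Not NE.
(B, Z): Player 1 can switch to C (5 → 8). Not NE.
(C, X): Player 2 can switch to Y (-2 → 3). Not NE.
(C, Y): Player 1 can switch to B (-1 → 6). Not NE.
(C, Z): Player 2 can switch to X (-5 → -2). Not NE.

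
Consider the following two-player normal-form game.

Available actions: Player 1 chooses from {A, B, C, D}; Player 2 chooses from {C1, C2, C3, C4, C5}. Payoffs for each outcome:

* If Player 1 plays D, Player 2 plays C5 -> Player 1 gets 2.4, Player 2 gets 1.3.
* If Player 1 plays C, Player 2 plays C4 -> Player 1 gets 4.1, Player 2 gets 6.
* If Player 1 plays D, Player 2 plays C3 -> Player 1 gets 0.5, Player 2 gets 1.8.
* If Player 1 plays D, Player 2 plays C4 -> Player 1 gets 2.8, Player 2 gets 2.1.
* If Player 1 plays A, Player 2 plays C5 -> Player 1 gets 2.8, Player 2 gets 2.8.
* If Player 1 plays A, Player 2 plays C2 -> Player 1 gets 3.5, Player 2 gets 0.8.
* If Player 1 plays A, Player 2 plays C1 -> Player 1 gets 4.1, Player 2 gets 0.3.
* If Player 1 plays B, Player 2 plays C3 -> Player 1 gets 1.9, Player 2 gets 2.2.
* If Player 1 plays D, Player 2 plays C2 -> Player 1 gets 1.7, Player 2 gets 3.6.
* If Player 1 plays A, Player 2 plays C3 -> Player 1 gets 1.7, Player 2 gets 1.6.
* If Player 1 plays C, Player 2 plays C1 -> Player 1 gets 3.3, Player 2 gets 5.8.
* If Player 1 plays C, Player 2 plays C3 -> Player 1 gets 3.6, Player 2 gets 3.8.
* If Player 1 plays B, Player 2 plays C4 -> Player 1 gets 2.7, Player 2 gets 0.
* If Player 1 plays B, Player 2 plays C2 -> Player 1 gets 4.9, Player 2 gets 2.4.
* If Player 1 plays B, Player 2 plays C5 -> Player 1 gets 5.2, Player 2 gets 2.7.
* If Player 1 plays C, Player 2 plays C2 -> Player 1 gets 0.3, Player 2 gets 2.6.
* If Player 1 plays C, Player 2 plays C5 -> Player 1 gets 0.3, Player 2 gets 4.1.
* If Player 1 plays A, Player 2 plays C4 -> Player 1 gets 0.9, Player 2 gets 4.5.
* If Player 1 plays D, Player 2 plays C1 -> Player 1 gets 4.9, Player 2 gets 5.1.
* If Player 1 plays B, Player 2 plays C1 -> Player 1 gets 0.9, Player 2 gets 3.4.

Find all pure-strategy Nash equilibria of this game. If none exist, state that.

(C, C4); (D, C1)

Player 1 against C1: payoffs 4.1, 0.9, 3.3, 4.9 → best response D.
Player 1 against C2: payoffs 3.5, 4.9, 0.3, 1.7 → best response B.
Player 1 against C3: payoffs 1.7, 1.9, 3.6, 0.5 → best response C.
Player 1 against C4: payoffs 0.9, 2.7, 4.1, 2.8 → best response C.
Player 1 against C5: payoffs 2.8, 5.2, 0.3, 2.4 → best response B.
Player 2 against A: payoffs 0.3, 0.8, 1.6, 4.5, 2.8 → best response C4.
Player 2 against B: payoffs 3.4, 2.4, 2.2, 0, 2.7 → best response C1.
Player 2 against C: payoffs 5.8, 2.6, 3.8, 6, 4.1 → best response C4.
Player 2 against D: payoffs 5.1, 3.6, 1.8, 2.1, 1.3 → best response C1.
Mutual best responses: (C, C4); (D, C1).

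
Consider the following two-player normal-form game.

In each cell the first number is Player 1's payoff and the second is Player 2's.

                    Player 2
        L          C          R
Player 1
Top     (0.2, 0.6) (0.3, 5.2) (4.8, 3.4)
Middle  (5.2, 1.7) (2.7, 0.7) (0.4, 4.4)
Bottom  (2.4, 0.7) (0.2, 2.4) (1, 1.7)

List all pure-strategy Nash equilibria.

none

(Top, L): Player 1 can switch to Middle (0.2 → 5.2). Not NE.
(Top, C): Player 1 can switch to Middle (0.3 → 2.7). Not NE.
(Top, R): Player 2 can switch to C (3.4 → 5.2). Not NE.
(Middle, L): Player 2 can switch to R (1.7 → 4.4). Not NE.
(Middle, C): Player 2 can switch to L (0.7 → 1.7). Not NE.
(Middle, R): Player 1 can switch to Top (0.4 → 4.8). Not NE.
(Bottom, L): Player 1 can switch to Middle (2.4 → 5.2). Not NE.
(Bottom, C): Player 1 can switch to Top (0.2 → 0.3). Not NE.
(Bottom, R): Player 1 can switch to Top (1 → 4.8). Not NE.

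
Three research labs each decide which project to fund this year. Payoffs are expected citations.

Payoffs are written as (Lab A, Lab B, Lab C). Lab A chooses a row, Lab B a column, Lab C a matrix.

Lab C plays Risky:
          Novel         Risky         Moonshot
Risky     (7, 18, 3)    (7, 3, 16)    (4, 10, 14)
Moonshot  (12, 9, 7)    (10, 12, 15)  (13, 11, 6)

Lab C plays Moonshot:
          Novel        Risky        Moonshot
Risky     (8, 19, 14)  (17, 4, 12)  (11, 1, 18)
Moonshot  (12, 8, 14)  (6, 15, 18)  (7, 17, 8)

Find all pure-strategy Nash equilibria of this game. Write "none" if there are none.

This game has no pure Nash equilibrium.

Lab A against (Novel, Risky): payoffs 7, 12 → best response Moonshot.
Lab A against (Novel, Moonshot): payoffs 8, 12 → best response Moonshot.
Lab A against (Risky, Risky): payoffs 7, 10 → best response Moonshot.
Lab A against (Risky, Moonshot): payoffs 17, 6 → best response Risky.
Lab A against (Moonshot, Risky): payoffs 4, 13 → best response Moonshot.
Lab A against (Moonshot, Moonshot): payoffs 11, 7 → best response Risky.
Lab B against (Risky, Risky): payoffs 18, 3, 10 → best response Novel.
Lab B against (Risky, Moonshot): payoffs 19, 4, 1 → best response Novel.
Lab B against (Moonshot, Risky): payoffs 9, 12, 11 → best response Risky.
Lab B against (Moonshot, Moonshot): payoffs 8, 15, 17 → best response Moonshot.
Lab C against (Risky, Novel): payoffs 3, 14 → best response Moonshot.
Lab C against (Risky, Risky): payoffs 16, 12 → best response Risky.
Lab C against (Risky, Moonshot): payoffs 14, 18 → best response Moonshot.
Lab C against (Moonshot, Novel): payoffs 7, 14 → best response Moonshot.
Lab C against (Moonshot, Risky): payoffs 15, 18 → best response Moonshot.
Lab C against (Moonshot, Moonshot): payoffs 6, 8 → best response Moonshot.
No profile is a mutual best response for all players.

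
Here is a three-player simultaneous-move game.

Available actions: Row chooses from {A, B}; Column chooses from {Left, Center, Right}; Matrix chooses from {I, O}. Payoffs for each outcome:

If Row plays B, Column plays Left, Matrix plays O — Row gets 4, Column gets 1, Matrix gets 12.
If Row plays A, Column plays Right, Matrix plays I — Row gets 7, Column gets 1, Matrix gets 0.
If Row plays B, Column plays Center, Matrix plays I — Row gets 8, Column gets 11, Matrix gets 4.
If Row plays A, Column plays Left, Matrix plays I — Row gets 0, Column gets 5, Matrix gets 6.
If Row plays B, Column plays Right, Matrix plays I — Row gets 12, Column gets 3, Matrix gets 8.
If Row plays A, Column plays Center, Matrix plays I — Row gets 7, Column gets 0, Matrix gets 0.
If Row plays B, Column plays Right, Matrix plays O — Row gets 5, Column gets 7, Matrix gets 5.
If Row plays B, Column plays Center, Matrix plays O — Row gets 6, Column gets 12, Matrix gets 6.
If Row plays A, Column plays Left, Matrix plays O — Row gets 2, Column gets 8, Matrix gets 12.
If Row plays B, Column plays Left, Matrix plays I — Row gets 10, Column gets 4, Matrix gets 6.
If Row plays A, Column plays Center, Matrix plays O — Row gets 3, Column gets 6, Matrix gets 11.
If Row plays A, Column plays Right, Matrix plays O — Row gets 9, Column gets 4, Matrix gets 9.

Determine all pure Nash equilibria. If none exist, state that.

Row against (Left, I): payoffs 0, 10 → best response B.
Row against (Left, O): payoffs 2, 4 → best response B.
Row against (Center, I): payoffs 7, 8 → best response B.
Row against (Center, O): payoffs 3, 6 → best response B.
Row against (Right, I): payoffs 7, 12 → best response B.
Row against (Right, O): payoffs 9, 5 → best response A.
Column against (A, I): payoffs 5, 0, 1 → best response Left.
Column against (A, O): payoffs 8, 6, 4 → best response Left.
Column against (B, I): payoffs 4, 11, 3 → best response Center.
Column against (B, O): payoffs 1, 12, 7 → best response Center.
Matrix against (A, Left): payoffs 6, 12 → best response O.
Matrix against (A, Center): payoffs 0, 11 → best response O.
Matrix against (A, Right): payoffs 0, 9 → best response O.
Matrix against (B, Left): payoffs 6, 12 → best response O.
Matrix against (B, Center): payoffs 4, 6 → best response O.
Matrix against (B, Right): payoffs 8, 5 → best response I.
Mutual best responses: (B, Center, O).

The unique pure-strategy Nash equilibrium is (B, Center, O).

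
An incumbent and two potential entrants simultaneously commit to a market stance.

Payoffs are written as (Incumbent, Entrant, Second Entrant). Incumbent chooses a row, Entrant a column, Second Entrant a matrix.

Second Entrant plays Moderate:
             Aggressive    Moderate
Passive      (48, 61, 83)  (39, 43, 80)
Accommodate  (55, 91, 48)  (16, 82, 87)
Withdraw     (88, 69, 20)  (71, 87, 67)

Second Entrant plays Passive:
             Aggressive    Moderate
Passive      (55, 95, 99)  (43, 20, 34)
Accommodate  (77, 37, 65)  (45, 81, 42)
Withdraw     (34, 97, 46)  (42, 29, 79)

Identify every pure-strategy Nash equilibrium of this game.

(Passive, Aggressive, Moderate): Incumbent can switch to Accommodate (48 → 55). Not NE.
(Passive, Aggressive, Passive): Incumbent can switch to Accommodate (55 → 77). Not NE.
(Passive, Moderate, Moderate): Incumbent can switch to Withdraw (39 → 71). Not NE.
(Passive, Moderate, Passive): Incumbent can switch to Accommodate (43 → 45). Not NE.
(Accommodate, Aggressive, Moderate): Incumbent can switch to Withdraw (55 → 88). Not NE.
(Accommodate, Aggressive, Passive): Entrant can switch to Moderate (37 → 81). Not NE.
(The remaining 6 profiles each have a profitable deviation by the same check.)

This game has no pure Nash equilibrium.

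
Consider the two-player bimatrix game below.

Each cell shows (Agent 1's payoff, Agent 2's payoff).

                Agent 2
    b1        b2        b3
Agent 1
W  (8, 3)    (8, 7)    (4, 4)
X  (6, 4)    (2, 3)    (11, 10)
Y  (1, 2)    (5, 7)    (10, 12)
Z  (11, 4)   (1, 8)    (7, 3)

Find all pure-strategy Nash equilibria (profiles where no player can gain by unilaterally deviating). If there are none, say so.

(W, b2), (X, b3)

Agent 1 against b1: payoffs 8, 6, 1, 11 → best response Z.
Agent 1 against b2: payoffs 8, 2, 5, 1 → best response W.
Agent 1 against b3: payoffs 4, 11, 10, 7 → best response X.
Agent 2 against W: payoffs 3, 7, 4 → best response b2.
Agent 2 against X: payoffs 4, 3, 10 → best response b3.
Agent 2 against Y: payoffs 2, 7, 12 → best response b3.
Agent 2 against Z: payoffs 4, 8, 3 → best response b2.
Mutual best responses: (W, b2); (X, b3).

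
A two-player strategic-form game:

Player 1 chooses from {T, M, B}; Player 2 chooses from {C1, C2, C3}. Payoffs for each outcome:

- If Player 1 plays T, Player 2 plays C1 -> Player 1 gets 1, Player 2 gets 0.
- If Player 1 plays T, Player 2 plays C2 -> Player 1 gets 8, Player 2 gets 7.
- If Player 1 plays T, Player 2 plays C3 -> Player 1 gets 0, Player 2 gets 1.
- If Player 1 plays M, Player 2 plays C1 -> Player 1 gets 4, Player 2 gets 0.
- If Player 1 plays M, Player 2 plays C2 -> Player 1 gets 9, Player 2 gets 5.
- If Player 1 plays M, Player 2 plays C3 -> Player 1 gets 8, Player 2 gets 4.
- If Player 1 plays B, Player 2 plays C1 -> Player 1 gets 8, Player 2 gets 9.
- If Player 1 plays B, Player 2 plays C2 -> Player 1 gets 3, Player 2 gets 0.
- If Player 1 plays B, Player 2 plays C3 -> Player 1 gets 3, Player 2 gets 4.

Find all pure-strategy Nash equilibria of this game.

Pure-strategy Nash equilibria: (M, C2), (B, C1)

Mark each player's best response to every combination of opponents' strategies; a profile where every player is best-responding is a pure Nash equilibrium.
Player 1 against C1: payoffs 1, 4, 8 → best response B.
Player 1 against C2: payoffs 8, 9, 3 → best response M.
Player 1 against C3: payoffs 0, 8, 3 → best response M.
Player 2 against T: payoffs 0, 7, 1 → best response C2.
Player 2 against M: payoffs 0, 5, 4 → best response C2.
Player 2 against B: payoffs 9, 0, 4 → best response C1.
Mutual best responses: (M, C2); (B, C1).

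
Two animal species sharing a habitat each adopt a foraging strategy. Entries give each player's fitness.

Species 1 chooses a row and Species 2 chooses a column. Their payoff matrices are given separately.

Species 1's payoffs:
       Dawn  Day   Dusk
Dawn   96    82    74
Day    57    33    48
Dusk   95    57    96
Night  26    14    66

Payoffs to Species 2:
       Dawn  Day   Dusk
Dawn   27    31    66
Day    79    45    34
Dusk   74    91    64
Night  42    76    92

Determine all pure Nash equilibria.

For each player, find the best response to each opponent profile; mutual best responses are the pure NE.
Species 1 against Dawn: payoffs 96, 57, 95, 26 → best response Dawn.
Species 1 against Day: payoffs 82, 33, 57, 14 → best response Dawn.
Species 1 against Dusk: payoffs 74, 48, 96, 66 → best response Dusk.
Species 2 against Dawn: payoffs 27, 31, 66 → best response Dusk.
Species 2 against Day: payoffs 79, 45, 34 → best response Dawn.
Species 2 against Dusk: payoffs 74, 91, 64 → best response Day.
Species 2 against Night: payoffs 42, 76, 92 → best response Dusk.
No profile is a mutual best response for all players.

There is no pure-strategy Nash equilibrium.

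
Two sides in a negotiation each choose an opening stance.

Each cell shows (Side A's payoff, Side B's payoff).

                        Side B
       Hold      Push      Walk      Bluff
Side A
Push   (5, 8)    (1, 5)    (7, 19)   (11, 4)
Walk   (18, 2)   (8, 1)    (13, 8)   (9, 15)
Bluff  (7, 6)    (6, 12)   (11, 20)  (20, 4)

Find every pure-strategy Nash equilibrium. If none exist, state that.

This game has no pure Nash equilibrium.

(Push, Hold): Side A can switch to Walk (5 → 18). Not NE.
(Push, Push): Side A can switch to Walk (1 → 8). Not NE.
(Push, Walk): Side A can switch to Walk (7 → 13). Not NE.
(Push, Bluff): Side A can switch to Bluff (11 → 20). Not NE.
(Walk, Hold): Side B can switch to Walk (2 → 8). Not NE.
(Walk, Push): Side B can switch to Hold (1 → 2). Not NE.
(Walk, Walk): Side B can switch to Bluff (8 → 15). Not NE.
(Walk, Bluff): Side A can switch to Push (9 → 11). Not NE.
(Bluff, Hold): Side A can switch to Walk (7 → 18). Not NE.
(Bluff, Push): Side A can switch to Walk (6 → 8). Not NE.
(The remaining 2 profiles each have a profitable deviation by the same check.)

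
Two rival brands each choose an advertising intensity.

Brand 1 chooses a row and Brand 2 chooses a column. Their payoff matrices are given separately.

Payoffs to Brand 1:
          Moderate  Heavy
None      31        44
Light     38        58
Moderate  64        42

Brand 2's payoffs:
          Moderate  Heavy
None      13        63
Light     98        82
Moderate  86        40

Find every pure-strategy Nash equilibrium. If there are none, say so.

For each player, find the best response to each opponent profile; mutual best responses are the pure NE.
Brand 1 against Moderate: payoffs 31, 38, 64 → best response Moderate.
Brand 1 against Heavy: payoffs 44, 58, 42 → best response Light.
Brand 2 against None: payoffs 13, 63 → best response Heavy.
Brand 2 against Light: payoffs 98, 82 → best response Moderate.
Brand 2 against Moderate: payoffs 86, 40 → best response Moderate.
Mutual best responses: (Moderate, Moderate).

The unique pure-strategy Nash equilibrium is (Moderate, Moderate).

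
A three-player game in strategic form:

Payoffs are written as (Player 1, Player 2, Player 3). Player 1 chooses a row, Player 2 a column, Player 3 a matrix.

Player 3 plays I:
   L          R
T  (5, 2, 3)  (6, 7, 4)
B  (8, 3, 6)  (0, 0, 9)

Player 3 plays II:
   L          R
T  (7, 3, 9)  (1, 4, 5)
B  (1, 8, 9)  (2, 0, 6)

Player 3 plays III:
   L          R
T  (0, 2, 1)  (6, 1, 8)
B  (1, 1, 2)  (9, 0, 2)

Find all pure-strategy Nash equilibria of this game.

There is no pure-strategy Nash equilibrium.

(T, L, I): Player 1 can switch to B (5 → 8). Not NE.
(T, L, II): Player 2 can switch to R (3 → 4). Not NE.
(T, L, III): Player 1 can switch to B (0 → 1). Not NE.
(T, R, I): Player 3 can switch to II (4 → 5). Not NE.
(T, R, II): Player 1 can switch to B (1 → 2). Not NE.
(T, R, III): Player 1 can switch to B (6 → 9). Not NE.
(B, L, I): Player 3 can switch to II (6 → 9). Not NE.
(B, L, II): Player 1 can switch to T (1 → 7). Not NE.
(B, L, III): Player 3 can switch to I (2 → 6). Not NE.
(B, R, I): Player 1 can switch to T (0 → 6). Not NE.
(The remaining 2 profiles each have a profitable deviation by the same check.)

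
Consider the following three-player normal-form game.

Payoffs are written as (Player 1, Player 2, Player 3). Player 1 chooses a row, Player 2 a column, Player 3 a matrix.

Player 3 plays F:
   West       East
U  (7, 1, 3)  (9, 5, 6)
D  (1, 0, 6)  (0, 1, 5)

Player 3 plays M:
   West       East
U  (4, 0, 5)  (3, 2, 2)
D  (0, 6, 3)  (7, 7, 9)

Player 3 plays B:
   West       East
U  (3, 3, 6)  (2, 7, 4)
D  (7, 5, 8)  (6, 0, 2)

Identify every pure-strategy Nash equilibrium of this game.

Pure-strategy Nash equilibria: (U, East, F), (D, West, B), (D, East, M)

Player 1 against (West, F): payoffs 7, 1 → best response U.
Player 1 against (West, M): payoffs 4, 0 → best response U.
Player 1 against (West, B): payoffs 3, 7 → best response D.
Player 1 against (East, F): payoffs 9, 0 → best response U.
Player 1 against (East, M): payoffs 3, 7 → best response D.
Player 1 against (East, B): payoffs 2, 6 → best response D.
Player 2 against (U, F): payoffs 1, 5 → best response East.
Player 2 against (U, M): payoffs 0, 2 → best response East.
Player 2 against (U, B): payoffs 3, 7 → best response East.
Player 2 against (D, F): payoffs 0, 1 → best response East.
Player 2 against (D, M): payoffs 6, 7 → best response East.
Player 2 against (D, B): payoffs 5, 0 → best response West.
Player 3 against (U, West): payoffs 3, 5, 6 → best response B.
Player 3 against (U, East): payoffs 6, 2, 4 → best response F.
Player 3 against (D, West): payoffs 6, 3, 8 → best response B.
Player 3 against (D, East): payoffs 5, 9, 2 → best response M.
Mutual best responses: (U, East, F); (D, West, B); (D, East, M).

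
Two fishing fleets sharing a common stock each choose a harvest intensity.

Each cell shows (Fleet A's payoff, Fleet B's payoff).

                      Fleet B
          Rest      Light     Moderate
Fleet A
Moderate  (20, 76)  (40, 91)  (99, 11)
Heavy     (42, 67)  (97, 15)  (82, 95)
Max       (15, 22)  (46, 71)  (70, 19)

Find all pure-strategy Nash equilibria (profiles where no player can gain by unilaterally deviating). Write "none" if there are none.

none

(Moderate, Rest): Fleet A can switch to Heavy (20 → 42). Not NE.
(Moderate, Light): Fleet A can switch to Heavy (40 → 97). Not NE.
(Moderate, Moderate): Fleet B can switch to Rest (11 → 76). Not NE.
(Heavy, Rest): Fleet B can switch to Moderate (67 → 95). Not NE.
(Heavy, Light): Fleet B can switch to Rest (15 → 67). Not NE.
(Heavy, Moderate): Fleet A can switch to Moderate (82 → 99). Not NE.
(Max, Rest): Fleet A can switch to Moderate (15 → 20). Not NE.
(Max, Light): Fleet A can switch to Heavy (46 → 97). Not NE.
(Max, Moderate): Fleet A can switch to Moderate (70 → 99). Not NE.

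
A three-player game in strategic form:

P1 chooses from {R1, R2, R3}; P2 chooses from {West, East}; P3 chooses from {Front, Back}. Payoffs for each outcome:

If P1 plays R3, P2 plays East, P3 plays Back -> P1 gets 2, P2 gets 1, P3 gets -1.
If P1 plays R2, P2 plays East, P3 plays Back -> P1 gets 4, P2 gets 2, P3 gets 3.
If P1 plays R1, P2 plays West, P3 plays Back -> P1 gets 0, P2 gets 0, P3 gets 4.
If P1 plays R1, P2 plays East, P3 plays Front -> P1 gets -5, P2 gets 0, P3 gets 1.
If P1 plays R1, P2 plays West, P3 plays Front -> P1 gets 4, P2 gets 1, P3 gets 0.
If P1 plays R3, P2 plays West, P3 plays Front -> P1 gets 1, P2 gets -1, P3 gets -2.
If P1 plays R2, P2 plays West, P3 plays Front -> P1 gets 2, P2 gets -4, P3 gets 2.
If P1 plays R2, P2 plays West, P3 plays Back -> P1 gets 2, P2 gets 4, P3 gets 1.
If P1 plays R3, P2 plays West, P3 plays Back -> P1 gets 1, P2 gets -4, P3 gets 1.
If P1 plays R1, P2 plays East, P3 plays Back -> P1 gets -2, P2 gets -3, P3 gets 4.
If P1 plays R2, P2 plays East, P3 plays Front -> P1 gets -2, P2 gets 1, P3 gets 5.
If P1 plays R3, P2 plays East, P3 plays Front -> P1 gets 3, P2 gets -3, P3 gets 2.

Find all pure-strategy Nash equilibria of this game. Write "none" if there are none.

No pure-strategy Nash equilibrium.

Check each profile: it is a Nash equilibrium iff no player can strictly gain by switching unilaterally.
(R1, West, Front): P3 can switch to Back (0 → 4). Not NE.
(R1, West, Back): P1 can switch to R2 (0 → 2). Not NE.
(R1, East, Front): P1 can switch to R2 (-5 → -2). Not NE.
(R1, East, Back): P1 can switch to R2 (-2 → 4). Not NE.
(R2, West, Front): P1 can switch to R1 (2 → 4). Not NE.
(R2, West, Back): P3 can switch to Front (1 → 2). Not NE.
(R2, East, Front): P1 can switch to R3 (-2 → 3). Not NE.
(R2, East, Back): P2 can switch to West (2 → 4). Not NE.
(R3, West, Front): P1 can switch to R1 (1 → 4). Not NE.
(R3, West, Back): P1 can switch to R2 (1 → 2). Not NE.
(R3, East, Front): P2 can switch to West (-3 → -1). Not NE.
(R3, East, Back): P1 can switch to R2 (2 → 4). Not NE.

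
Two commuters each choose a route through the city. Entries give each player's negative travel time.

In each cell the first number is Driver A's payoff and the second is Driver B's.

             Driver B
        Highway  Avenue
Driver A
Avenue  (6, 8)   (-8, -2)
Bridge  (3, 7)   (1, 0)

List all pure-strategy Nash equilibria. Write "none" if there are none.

(Avenue, Highway)

For each player, find the best response to each opponent profile; mutual best responses are the pure NE.
Driver A against Highway: payoffs 6, 3 → best response Avenue.
Driver A against Avenue: payoffs -8, 1 → best response Bridge.
Driver B against Avenue: payoffs 8, -2 → best response Highway.
Driver B against Bridge: payoffs 7, 0 → best response Highway.
Mutual best responses: (Avenue, Highway).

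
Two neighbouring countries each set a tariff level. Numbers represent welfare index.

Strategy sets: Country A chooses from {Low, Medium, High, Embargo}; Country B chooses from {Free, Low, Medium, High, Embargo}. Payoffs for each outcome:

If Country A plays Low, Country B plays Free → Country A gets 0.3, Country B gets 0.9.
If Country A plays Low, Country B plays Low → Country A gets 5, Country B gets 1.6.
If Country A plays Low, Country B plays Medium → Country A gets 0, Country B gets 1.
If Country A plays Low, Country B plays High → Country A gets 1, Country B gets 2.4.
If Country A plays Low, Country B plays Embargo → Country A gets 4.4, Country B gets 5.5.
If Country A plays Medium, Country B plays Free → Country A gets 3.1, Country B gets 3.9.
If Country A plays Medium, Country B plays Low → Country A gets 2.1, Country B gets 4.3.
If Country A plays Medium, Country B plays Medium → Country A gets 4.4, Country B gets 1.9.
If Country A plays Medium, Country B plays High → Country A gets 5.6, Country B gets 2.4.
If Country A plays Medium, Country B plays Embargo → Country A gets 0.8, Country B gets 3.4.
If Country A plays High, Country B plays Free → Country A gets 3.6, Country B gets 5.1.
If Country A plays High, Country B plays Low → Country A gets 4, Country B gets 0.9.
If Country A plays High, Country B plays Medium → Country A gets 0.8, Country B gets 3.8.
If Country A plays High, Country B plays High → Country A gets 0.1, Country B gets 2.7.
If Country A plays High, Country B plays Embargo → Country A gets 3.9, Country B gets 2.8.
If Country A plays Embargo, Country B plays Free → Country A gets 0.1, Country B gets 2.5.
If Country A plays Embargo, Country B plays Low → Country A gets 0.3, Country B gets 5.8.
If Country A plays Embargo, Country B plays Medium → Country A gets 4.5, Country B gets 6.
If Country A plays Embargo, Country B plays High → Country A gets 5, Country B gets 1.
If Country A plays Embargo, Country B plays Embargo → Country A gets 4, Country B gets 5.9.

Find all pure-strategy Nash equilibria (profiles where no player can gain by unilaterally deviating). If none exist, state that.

Pure-strategy Nash equilibria: (Low, Embargo) and (High, Free) and (Embargo, Medium)

Country A against Free: payoffs 0.3, 3.1, 3.6, 0.1 → best response High.
Country A against Low: payoffs 5, 2.1, 4, 0.3 → best response Low.
Country A against Medium: payoffs 0, 4.4, 0.8, 4.5 → best response Embargo.
Country A against High: payoffs 1, 5.6, 0.1, 5 → best response Medium.
Country A against Embargo: payoffs 4.4, 0.8, 3.9, 4 → best response Low.
Country B against Low: payoffs 0.9, 1.6, 1, 2.4, 5.5 → best response Embargo.
Country B against Medium: payoffs 3.9, 4.3, 1.9, 2.4, 3.4 → best response Low.
Country B against High: payoffs 5.1, 0.9, 3.8, 2.7, 2.8 → best response Free.
Country B against Embargo: payoffs 2.5, 5.8, 6, 1, 5.9 → best response Medium.
Mutual best responses: (Low, Embargo); (High, Free); (Embargo, Medium).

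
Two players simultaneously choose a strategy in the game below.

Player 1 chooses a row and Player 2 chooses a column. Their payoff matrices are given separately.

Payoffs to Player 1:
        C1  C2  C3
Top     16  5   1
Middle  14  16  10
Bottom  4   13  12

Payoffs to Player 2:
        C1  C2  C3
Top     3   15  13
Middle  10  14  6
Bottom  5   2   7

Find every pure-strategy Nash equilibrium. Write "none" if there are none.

(Middle, C2); (Bottom, C3)

(Top, C1): Player 2 can switch to C2 (3 → 15). Not NE.
(Top, C2): Player 1 can switch to Middle (5 → 16). Not NE.
(Top, C3): Player 1 can switch to Middle (1 → 10). Not NE.
(Middle, C1): Player 1 can switch to Top (14 → 16). Not NE.
(Middle, C2): Player 1 gets 16, best alternative 13; Player 2 gets 14, best alternative 10. No profitable deviation — NE.
(Middle, C3): Player 1 can switch to Bottom (10 → 12). Not NE.
(Bottom, C1): Player 1 can switch to Top (4 → 16). Not NE.
(Bottom, C2): Player 1 can switch to Middle (13 → 16). Not NE.
(Bottom, C3): Player 1 gets 12, best alternative 10; Player 2 gets 7, best alternative 5. No profitable deviation — NE.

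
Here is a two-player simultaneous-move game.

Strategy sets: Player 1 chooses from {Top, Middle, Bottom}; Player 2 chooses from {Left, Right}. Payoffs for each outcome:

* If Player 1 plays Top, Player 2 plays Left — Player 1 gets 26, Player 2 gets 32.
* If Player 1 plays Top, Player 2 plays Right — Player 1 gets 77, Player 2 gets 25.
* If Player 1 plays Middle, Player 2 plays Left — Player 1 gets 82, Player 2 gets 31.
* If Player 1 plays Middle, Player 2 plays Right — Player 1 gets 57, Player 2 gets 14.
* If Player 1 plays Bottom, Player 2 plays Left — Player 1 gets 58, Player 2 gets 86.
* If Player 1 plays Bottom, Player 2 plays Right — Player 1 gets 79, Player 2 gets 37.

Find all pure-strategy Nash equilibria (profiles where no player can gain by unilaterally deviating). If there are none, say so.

Check each profile: it is a Nash equilibrium iff no player can strictly gain by switching unilaterally.
(Top, Left): Player 1 can switch to Middle (26 → 82). Not NE.
(Top, Right): Player 1 can switch to Bottom (77 → 79). Not NE.
(Middle, Left): Player 1 gets 82, best alternative 58; Player 2 gets 31, best alternative 14. No profitable deviation — NE.
(Middle, Right): Player 1 can switch to Top (57 → 77). Not NE.
(Bottom, Left): Player 1 can switch to Middle (58 → 82). Not NE.
(Bottom, Right): Player 2 can switch to Left (37 → 86). Not NE.

Pure NE: (Middle, Left)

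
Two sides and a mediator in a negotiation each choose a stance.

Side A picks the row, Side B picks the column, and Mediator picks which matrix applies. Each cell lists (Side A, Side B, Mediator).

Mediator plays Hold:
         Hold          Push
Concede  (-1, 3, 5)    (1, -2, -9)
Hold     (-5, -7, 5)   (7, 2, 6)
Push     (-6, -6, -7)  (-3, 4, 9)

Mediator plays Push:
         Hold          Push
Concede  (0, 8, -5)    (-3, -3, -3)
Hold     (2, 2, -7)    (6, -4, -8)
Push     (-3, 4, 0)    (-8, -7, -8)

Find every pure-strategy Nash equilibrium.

Pure-strategy Nash equilibria: (Concede, Hold, Hold); (Hold, Push, Hold)

(Concede, Hold, Hold): Side A gets -1, best alternative -5; Side B gets 3, best alternative -2; Mediator gets 5, best alternative -5. No profitable deviation — NE.
(Concede, Hold, Push): Side A can switch to Hold (0 → 2). Not NE.
(Concede, Push, Hold): Side A can switch to Hold (1 → 7). Not NE.
(Concede, Push, Push): Side A can switch to Hold (-3 → 6). Not NE.
(Hold, Hold, Hold): Side A can switch to Concede (-5 → -1). Not NE.
(Hold, Hold, Push): Mediator can switch to Hold (-7 → 5). Not NE.
(Hold, Push, Hold): Side A gets 7, best alternative 1; Side B gets 2, best alternative -7; Mediator gets 6, best alternative -8. No profitable deviation — NE.
(Hold, Push, Push): Side B can switch to Hold (-4 → 2). Not NE.
(Push, Hold, Hold): Side A can switch to Concede (-6 → -1). Not NE.
(Push, Hold, Push): Side A can switch to Concede (-3 → 0). Not NE.
(Push, Push, Hold): Side A can switch to Concede (-3 → 1). Not NE.
(Push, Push, Push): Side A can switch to Concede (-8 → -3). Not NE.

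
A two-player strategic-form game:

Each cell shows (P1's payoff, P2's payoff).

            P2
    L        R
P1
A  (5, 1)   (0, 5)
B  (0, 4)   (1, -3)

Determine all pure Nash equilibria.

No pure-strategy Nash equilibrium.

P1 against L: payoffs 5, 0 → best response A.
P1 against R: payoffs 0, 1 → best response B.
P2 against A: payoffs 1, 5 → best response R.
P2 against B: payoffs 4, -3 → best response L.
No profile is a mutual best response for all players.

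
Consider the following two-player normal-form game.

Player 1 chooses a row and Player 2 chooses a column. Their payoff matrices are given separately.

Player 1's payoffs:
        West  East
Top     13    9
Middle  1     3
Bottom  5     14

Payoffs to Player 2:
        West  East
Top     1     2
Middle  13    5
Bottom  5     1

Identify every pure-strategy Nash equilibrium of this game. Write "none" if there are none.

No pure-strategy Nash equilibrium.

Check each profile: it is a Nash equilibrium iff no player can strictly gain by switching unilaterally.
(Top, West): Player 2 can switch to East (1 → 2). Not NE.
(Top, East): Player 1 can switch to Bottom (9 → 14). Not NE.
(Middle, West): Player 1 can switch to Top (1 → 13). Not NE.
(Middle, East): Player 1 can switch to Top (3 → 9). Not NE.
(Bottom, West): Player 1 can switch to Top (5 → 13). Not NE.
(Bottom, East): Player 2 can switch to West (1 → 5). Not NE.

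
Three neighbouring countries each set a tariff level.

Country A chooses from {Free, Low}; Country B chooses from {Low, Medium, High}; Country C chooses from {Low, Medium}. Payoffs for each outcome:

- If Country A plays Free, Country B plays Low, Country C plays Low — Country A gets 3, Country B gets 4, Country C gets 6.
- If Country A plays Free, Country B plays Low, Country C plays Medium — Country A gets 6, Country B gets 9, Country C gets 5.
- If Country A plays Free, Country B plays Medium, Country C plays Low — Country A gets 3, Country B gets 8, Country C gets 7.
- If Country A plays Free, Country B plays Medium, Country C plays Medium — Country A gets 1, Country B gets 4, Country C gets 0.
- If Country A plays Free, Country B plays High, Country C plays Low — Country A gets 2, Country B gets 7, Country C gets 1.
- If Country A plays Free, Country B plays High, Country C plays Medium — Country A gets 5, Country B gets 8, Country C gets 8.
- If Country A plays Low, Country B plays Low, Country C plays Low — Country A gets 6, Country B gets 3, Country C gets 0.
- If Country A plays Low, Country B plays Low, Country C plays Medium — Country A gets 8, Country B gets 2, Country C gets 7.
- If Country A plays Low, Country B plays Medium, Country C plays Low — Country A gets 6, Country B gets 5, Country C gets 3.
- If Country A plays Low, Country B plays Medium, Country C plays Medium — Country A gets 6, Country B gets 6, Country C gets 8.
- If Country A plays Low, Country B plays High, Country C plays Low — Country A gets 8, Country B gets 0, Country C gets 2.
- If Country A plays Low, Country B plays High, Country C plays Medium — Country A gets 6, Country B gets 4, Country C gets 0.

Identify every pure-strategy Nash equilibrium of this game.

(Free, Low, Low): Country A can switch to Low (3 → 6). Not NE.
(Free, Low, Medium): Country A can switch to Low (6 → 8). Not NE.
(Free, Medium, Low): Country A can switch to Low (3 → 6). Not NE.
(Free, Medium, Medium): Country A can switch to Low (1 → 6). Not NE.
(Free, High, Low): Country A can switch to Low (2 → 8). Not NE.
(Free, High, Medium): Country A can switch to Low (5 → 6). Not NE.
(Low, Medium, Medium): Country A gets 6, best alternative 1; Country B gets 6, best alternative 4; Country C gets 8, best alternative 3. No profitable deviation — NE.
(The remaining 5 profiles each have a profitable deviation by the same check.)

The unique pure-strategy Nash equilibrium is (Low, Medium, Medium).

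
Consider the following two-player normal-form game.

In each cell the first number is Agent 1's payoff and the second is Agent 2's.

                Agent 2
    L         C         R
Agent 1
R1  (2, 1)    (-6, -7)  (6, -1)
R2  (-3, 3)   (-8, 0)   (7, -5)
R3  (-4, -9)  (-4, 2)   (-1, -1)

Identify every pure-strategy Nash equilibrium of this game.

Pure-strategy Nash equilibria: (R1, L); (R3, C)

For each player, find the best response to each opponent profile; mutual best responses are the pure NE.
Agent 1 against L: payoffs 2, -3, -4 → best response R1.
Agent 1 against C: payoffs -6, -8, -4 → best response R3.
Agent 1 against R: payoffs 6, 7, -1 → best response R2.
Agent 2 against R1: payoffs 1, -7, -1 → best response L.
Agent 2 against R2: payoffs 3, 0, -5 → best response L.
Agent 2 against R3: payoffs -9, 2, -1 → best response C.
Mutual best responses: (R1, L); (R3, C).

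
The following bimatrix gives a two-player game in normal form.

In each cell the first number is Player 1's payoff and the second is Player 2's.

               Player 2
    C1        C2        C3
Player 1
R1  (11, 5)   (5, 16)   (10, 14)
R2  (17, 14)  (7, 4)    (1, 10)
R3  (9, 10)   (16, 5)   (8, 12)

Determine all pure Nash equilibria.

The unique pure-strategy Nash equilibrium is (R2, C1).

For each player, find the best response to each opponent profile; mutual best responses are the pure NE.
Player 1 against C1: payoffs 11, 17, 9 → best response R2.
Player 1 against C2: payoffs 5, 7, 16 → best response R3.
Player 1 against C3: payoffs 10, 1, 8 → best response R1.
Player 2 against R1: payoffs 5, 16, 14 → best response C2.
Player 2 against R2: payoffs 14, 4, 10 → best response C1.
Player 2 against R3: payoffs 10, 5, 12 → best response C3.
Mutual best responses: (R2, C1).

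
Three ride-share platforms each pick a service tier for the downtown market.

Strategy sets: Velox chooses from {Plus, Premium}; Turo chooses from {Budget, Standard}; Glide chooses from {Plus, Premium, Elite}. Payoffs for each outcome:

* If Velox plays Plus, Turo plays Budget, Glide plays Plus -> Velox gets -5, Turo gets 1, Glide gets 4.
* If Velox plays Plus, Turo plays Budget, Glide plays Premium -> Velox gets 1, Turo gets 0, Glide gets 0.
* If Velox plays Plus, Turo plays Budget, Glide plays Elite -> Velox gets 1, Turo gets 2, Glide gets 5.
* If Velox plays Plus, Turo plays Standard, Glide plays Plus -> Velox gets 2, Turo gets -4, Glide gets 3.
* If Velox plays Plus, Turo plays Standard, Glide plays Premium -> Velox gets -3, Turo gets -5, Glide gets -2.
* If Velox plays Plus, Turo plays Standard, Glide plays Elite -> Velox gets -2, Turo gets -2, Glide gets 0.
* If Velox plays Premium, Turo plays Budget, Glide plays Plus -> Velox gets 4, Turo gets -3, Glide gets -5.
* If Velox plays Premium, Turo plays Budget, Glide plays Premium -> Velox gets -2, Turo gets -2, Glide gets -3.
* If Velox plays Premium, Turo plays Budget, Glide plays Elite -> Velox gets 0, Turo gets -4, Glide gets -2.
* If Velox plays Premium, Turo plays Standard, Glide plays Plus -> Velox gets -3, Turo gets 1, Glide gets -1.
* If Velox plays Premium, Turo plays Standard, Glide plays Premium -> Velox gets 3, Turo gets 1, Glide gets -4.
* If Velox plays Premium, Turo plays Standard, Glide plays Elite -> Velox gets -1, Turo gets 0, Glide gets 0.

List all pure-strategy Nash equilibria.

(Plus, Budget, Plus): Velox can switch to Premium (-5 → 4). Not NE.
(Plus, Budget, Premium): Glide can switch to Plus (0 → 4). Not NE.
(Plus, Budget, Elite): Velox gets 1, best alternative 0; Turo gets 2, best alternative -2; Glide gets 5, best alternative 4. No profitable deviation — NE.
(Plus, Standard, Plus): Turo can switch to Budget (-4 → 1). Not NE.
(Plus, Standard, Premium): Velox can switch to Premium (-3 → 3). Not NE.
(Plus, Standard, Elite): Velox can switch to Premium (-2 → -1). Not NE.
(Premium, Budget, Plus): Turo can switch to Standard (-3 → 1). Not NE.
(Premium, Budget, Premium): Velox can switch to Plus (-2 → 1). Not NE.
(Premium, Budget, Elite): Velox can switch to Plus (0 → 1). Not NE.
(Premium, Standard, Plus): Velox can switch to Plus (-3 → 2). Not NE.
(Premium, Standard, Premium): Glide can switch to Plus (-4 → -1). Not NE.
(Premium, Standard, Elite): Velox gets -1, best alternative -2; Turo gets 0, best alternative -4; Glide gets 0, best alternative -1. No profitable deviation — NE.

(Plus, Budget, Elite); (Premium, Standard, Elite)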